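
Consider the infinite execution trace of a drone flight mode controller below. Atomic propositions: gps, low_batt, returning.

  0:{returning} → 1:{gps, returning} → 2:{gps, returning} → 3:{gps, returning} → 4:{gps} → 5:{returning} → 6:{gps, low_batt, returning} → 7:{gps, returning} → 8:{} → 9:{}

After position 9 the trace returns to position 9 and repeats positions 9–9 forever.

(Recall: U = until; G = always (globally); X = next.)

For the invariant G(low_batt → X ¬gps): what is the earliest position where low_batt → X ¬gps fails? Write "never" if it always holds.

6

Check low_batt → X ¬gps at each position in order: 0 ✓, 1 ✓, 2 ✓, 3 ✓, 4 ✓, 5 ✓.
At position 6 the labels are {gps, low_batt, returning} and the next position 7 has {gps, returning}, so low_batt → X ¬gps is false there. This is the first violation.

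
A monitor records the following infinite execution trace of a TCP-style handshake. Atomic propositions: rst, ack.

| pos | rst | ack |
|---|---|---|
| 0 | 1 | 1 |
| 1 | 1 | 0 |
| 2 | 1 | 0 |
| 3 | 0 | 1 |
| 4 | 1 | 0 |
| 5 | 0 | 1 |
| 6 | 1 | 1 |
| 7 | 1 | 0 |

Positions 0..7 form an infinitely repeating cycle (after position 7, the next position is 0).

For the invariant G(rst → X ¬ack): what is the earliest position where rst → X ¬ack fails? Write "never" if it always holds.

Check rst → X ¬ack at each position in order: 0 ✓, 1 ✓.
At position 2 the labels are {rst} and the next position 3 has {ack}, so rst → X ¬ack is false there. This is the first violation.

2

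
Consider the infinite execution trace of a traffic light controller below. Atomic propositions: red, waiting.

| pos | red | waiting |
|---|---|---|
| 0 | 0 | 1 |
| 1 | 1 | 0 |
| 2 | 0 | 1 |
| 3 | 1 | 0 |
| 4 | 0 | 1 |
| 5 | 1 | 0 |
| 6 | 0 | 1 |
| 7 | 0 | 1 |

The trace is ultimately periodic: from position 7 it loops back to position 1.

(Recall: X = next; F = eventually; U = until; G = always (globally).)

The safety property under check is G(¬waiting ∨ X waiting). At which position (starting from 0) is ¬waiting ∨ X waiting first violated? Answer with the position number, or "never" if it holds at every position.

0

At position 0 the labels are {waiting} and the next position 1 has {red}, so ¬waiting ∨ X waiting is false there. This is the first violation.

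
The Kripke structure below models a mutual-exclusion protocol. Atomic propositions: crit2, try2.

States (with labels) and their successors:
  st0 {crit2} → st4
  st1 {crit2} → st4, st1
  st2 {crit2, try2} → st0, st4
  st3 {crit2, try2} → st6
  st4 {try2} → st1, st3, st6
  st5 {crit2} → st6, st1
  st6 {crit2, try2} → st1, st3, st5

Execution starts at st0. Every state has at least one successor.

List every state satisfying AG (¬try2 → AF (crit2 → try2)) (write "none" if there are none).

none

States satisfying ¬try2 → AF (crit2 → try2): {st0, st2, st3, st4, st6}.
States satisfying AG (¬try2 → AF (crit2 → try2)): ∅.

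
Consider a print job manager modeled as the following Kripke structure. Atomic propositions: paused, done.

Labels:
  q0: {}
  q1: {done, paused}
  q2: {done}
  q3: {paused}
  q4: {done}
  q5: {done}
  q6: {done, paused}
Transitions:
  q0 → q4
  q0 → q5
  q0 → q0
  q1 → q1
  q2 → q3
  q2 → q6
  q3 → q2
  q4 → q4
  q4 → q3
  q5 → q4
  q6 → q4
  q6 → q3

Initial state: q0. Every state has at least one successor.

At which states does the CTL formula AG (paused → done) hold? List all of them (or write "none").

{q1}

States satisfying paused → done: {q0, q1, q2, q4, q5, q6}.
States satisfying AG (paused → done): {q1}.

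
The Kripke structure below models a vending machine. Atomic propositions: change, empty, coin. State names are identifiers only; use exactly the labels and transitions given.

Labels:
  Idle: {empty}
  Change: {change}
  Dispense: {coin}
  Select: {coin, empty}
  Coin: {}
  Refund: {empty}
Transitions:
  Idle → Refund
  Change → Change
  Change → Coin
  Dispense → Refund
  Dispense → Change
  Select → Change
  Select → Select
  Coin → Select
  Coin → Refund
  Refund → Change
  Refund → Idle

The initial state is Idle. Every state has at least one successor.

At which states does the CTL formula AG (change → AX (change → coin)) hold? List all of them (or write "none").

none

States satisfying change → AX (change → coin): {Idle, Dispense, Select, Coin, Refund}.
States satisfying AG (change → AX (change → coin)): ∅.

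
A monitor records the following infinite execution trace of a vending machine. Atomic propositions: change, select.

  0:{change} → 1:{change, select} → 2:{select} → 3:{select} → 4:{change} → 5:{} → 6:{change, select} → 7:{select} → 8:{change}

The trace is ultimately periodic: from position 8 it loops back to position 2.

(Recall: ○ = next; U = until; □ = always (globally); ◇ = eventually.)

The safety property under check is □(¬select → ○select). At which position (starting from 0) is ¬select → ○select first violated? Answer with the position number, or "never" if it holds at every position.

Check ¬select → ○select at each position in order: 0 ✓, 1 ✓, 2 ✓, 3 ✓.
At position 4 the labels are {change} and the next position 5 has {}, so ¬select → ○select is false there. This is the first violation.

4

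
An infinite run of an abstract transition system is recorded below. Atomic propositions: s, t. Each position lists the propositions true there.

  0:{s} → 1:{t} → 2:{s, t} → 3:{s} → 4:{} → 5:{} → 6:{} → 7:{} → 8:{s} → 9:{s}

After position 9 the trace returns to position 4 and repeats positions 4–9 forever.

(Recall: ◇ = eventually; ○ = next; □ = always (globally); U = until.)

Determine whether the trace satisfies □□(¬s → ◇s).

Satisfied

□(¬s → ◇s) holds at every position 0..9, and those are all positions ever visited, so □□(¬s → ◇s) holds.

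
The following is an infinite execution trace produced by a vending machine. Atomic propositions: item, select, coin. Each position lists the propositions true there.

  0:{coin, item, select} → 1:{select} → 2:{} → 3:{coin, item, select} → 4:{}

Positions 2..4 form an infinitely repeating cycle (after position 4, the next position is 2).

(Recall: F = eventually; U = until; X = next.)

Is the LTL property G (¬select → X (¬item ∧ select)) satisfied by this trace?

No

¬select → X (¬item ∧ select) must hold at every position from 0 onward. It fails at position 2, so G (¬select → X (¬item ∧ select)) is false.
Positions where ¬select holds: 2, 4.
Check X (¬item ∧ select) at each: 2→fails, 4→fails.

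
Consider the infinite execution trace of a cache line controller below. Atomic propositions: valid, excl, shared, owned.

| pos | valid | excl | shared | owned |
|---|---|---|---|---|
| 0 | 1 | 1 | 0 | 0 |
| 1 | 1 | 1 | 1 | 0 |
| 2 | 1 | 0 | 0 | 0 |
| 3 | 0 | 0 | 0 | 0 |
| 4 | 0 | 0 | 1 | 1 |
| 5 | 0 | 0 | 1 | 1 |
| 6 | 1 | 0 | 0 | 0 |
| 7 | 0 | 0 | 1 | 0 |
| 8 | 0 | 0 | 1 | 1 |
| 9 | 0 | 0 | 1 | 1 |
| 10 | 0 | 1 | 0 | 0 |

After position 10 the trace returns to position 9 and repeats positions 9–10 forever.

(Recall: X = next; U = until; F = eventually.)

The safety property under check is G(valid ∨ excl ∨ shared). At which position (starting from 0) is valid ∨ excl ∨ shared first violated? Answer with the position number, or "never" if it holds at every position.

3

Check valid ∨ excl ∨ shared at each position in order: 0 ✓, 1 ✓, 2 ✓.
At position 3 the labels are {}, so valid ∨ excl ∨ shared is false there. This is the first violation.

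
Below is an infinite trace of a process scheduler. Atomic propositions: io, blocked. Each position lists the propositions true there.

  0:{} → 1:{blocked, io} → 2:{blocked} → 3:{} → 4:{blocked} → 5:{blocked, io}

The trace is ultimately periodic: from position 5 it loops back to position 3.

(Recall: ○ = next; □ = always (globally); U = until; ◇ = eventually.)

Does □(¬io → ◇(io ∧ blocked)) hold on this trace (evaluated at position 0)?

¬io → ◇(io ∧ blocked) holds at every position 0..5, and those are all positions ever visited, so □(¬io → ◇(io ∧ blocked)) holds.
Positions where ¬io holds: 0, 2, 3, 4.
Check ◇(io ∧ blocked) at each: 0→ok, 2→ok, 3→ok, 4→ok.

Holds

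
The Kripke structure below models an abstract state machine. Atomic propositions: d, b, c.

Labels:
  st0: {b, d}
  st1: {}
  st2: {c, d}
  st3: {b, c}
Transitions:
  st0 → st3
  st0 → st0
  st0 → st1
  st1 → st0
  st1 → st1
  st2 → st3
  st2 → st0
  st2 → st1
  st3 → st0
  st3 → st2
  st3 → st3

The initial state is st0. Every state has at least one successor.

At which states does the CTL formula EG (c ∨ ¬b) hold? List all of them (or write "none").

{st1, st2, st3}

States satisfying c ∨ ¬b: {st1, st2, st3}.
States satisfying EG (c ∨ ¬b): {st1, st2, st3}.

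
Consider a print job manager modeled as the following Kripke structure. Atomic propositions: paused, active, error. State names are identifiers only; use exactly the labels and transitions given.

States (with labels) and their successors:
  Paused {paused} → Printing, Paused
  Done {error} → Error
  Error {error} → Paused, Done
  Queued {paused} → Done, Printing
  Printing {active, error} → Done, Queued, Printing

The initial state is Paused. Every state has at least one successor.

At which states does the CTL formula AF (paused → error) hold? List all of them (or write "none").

{Done, Error, Queued, Printing}

States satisfying paused → error: {Done, Error, Printing}.
States satisfying AF (paused → error): {Done, Error, Queued, Printing}.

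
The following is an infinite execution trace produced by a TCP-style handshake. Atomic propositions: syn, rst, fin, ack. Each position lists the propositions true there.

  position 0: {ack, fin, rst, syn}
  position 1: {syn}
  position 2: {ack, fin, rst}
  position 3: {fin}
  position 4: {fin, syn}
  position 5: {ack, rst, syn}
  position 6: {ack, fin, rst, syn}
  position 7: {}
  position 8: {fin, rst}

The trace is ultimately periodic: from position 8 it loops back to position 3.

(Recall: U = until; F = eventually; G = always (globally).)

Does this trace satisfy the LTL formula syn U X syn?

Walking from position 0: X syn first holds at position 0, and syn holds at every earlier position along the way, so syn U X syn holds.

Yes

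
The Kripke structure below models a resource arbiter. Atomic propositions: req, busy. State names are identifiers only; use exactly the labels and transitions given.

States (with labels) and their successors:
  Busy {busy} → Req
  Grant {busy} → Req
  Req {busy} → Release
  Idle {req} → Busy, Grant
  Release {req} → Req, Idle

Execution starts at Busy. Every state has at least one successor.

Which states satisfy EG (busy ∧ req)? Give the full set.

States satisfying busy ∧ req: ∅.
States satisfying EG (busy ∧ req): ∅.

none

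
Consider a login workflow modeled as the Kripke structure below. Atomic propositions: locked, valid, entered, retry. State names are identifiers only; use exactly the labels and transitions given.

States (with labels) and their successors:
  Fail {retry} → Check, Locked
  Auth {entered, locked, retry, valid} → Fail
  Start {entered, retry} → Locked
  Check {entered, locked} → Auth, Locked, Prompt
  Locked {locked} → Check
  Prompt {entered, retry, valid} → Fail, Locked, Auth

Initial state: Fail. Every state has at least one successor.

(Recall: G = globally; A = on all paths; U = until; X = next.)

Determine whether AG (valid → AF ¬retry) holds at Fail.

Satisfied

States satisfying valid → AF ¬retry: {Fail, Auth, Start, Check, Locked, Prompt}.
States satisfying AG (valid → AF ¬retry): {Fail, Auth, Start, Check, Locked, Prompt}.
Every state reachable from Fail satisfies valid → AF ¬retry.
Fail ∈ Sat(AG (valid → AF ¬retry)).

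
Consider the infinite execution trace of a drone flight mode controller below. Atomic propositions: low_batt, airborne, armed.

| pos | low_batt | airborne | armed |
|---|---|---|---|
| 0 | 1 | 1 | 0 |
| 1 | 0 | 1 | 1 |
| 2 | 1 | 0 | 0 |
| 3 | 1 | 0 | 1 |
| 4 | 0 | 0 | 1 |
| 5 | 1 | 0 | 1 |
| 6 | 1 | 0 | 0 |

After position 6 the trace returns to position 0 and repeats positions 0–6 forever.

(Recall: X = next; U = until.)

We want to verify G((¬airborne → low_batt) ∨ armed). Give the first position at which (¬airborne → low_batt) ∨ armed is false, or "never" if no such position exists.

never

(¬airborne → low_batt) ∨ armed holds at every position 0..6, and those are all the positions the trace ever visits, so the invariant G((¬airborne → low_batt) ∨ armed) is never violated.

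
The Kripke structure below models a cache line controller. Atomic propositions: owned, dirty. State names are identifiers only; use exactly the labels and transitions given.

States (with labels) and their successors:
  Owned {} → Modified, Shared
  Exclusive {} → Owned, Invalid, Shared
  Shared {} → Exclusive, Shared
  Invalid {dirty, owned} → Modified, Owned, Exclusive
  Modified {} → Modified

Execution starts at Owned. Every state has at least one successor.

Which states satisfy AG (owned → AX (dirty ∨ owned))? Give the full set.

States satisfying owned → AX (dirty ∨ owned): {Owned, Exclusive, Shared, Modified}.
States satisfying AG (owned → AX (dirty ∨ owned)): {Modified}.

{Modified}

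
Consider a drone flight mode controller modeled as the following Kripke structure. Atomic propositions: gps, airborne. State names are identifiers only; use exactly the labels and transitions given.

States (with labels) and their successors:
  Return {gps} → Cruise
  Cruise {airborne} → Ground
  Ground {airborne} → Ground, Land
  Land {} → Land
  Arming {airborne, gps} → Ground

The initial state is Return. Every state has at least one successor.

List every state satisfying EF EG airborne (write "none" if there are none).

States satisfying EG airborne: {Cruise, Ground, Arming}.
States satisfying EF EG airborne: {Return, Cruise, Ground, Arming}.

{Return, Cruise, Ground, Arming}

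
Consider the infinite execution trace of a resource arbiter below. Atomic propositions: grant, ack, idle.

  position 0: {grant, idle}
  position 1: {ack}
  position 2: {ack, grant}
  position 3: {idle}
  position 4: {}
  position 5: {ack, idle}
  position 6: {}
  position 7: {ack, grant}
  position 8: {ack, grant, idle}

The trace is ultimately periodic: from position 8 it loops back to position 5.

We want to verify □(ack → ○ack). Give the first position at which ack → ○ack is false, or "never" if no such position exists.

2

Check ack → ○ack at each position in order: 0 ✓, 1 ✓.
At position 2 the labels are {ack, grant} and the next position 3 has {idle}, so ack → ○ack is false there. This is the first violation.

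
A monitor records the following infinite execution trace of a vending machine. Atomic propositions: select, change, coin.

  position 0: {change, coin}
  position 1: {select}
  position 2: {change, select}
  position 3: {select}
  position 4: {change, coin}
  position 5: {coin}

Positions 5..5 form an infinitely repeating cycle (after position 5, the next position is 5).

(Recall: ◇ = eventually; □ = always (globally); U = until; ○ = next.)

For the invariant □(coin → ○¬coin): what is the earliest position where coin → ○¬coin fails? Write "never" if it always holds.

4

Check coin → ○¬coin at each position in order: 0 ✓, 1 ✓, 2 ✓, 3 ✓.
At position 4 the labels are {change, coin} and the next position 5 has {coin}, so coin → ○¬coin is false there. This is the first violation.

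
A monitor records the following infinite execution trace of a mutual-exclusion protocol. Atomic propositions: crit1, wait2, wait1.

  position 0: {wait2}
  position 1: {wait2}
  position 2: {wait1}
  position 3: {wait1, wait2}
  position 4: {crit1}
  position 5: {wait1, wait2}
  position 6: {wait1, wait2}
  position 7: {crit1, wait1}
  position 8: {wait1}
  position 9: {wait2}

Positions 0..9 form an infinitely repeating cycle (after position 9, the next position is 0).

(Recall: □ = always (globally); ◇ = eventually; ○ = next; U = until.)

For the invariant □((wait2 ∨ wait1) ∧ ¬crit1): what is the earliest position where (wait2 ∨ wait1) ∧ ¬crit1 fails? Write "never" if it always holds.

Check (wait2 ∨ wait1) ∧ ¬crit1 at each position in order: 0 ✓, 1 ✓, 2 ✓, 3 ✓.
At position 4 the labels are {crit1}, so (wait2 ∨ wait1) ∧ ¬crit1 is false there. This is the first violation.

4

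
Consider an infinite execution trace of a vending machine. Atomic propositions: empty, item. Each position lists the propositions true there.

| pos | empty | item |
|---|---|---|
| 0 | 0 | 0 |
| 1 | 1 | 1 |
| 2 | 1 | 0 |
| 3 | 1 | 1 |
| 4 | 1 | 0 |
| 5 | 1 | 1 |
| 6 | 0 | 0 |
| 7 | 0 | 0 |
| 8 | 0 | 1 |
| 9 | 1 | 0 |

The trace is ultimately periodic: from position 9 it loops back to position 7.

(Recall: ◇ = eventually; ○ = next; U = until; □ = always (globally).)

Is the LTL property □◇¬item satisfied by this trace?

Satisfied

◇¬item holds at every position 0..9, and those are all positions ever visited, so □◇¬item holds.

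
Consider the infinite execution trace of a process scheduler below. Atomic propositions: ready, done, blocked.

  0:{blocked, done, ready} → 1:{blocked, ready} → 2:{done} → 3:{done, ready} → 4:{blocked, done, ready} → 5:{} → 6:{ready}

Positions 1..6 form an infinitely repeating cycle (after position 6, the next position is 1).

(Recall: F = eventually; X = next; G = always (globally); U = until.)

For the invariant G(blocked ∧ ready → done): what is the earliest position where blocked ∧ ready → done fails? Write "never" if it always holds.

1

Check blocked ∧ ready → done at each position in order: 0 ✓.
At position 1 the labels are {blocked, ready}, so blocked ∧ ready → done is false there. This is the first violation.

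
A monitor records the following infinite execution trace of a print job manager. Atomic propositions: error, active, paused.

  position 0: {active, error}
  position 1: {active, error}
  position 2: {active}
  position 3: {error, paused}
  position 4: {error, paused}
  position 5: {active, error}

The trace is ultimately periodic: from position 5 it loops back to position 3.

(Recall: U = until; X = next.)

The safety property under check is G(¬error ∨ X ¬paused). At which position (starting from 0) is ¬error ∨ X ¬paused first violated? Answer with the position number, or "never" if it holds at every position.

Check ¬error ∨ X ¬paused at each position in order: 0 ✓, 1 ✓, 2 ✓.
At position 3 the labels are {error, paused} and the next position 4 has {error, paused}, so ¬error ∨ X ¬paused is false there. This is the first violation.

3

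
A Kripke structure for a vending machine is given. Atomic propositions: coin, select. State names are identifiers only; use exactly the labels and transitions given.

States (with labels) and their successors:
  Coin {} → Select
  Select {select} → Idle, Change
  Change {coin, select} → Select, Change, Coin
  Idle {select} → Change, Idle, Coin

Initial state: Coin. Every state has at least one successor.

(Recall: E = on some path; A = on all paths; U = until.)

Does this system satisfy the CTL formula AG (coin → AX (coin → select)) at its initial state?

States satisfying coin → AX (coin → select): {Coin, Select, Change, Idle}.
States satisfying AG (coin → AX (coin → select)): {Coin, Select, Change, Idle}.
Every state reachable from Coin satisfies coin → AX (coin → select).
Coin ∈ Sat(AG (coin → AX (coin → select))).

Satisfied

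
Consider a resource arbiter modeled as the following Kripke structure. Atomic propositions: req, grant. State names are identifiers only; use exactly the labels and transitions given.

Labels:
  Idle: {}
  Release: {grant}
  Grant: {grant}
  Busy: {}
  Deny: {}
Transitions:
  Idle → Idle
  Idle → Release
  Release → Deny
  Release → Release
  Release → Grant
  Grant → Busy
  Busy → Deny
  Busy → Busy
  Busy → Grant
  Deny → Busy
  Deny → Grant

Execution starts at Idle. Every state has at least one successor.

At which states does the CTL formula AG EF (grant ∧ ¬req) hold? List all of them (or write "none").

{Idle, Release, Grant, Busy, Deny}

States satisfying EF (grant ∧ ¬req): {Idle, Release, Grant, Busy, Deny}.
States satisfying AG EF (grant ∧ ¬req): {Idle, Release, Grant, Busy, Deny}.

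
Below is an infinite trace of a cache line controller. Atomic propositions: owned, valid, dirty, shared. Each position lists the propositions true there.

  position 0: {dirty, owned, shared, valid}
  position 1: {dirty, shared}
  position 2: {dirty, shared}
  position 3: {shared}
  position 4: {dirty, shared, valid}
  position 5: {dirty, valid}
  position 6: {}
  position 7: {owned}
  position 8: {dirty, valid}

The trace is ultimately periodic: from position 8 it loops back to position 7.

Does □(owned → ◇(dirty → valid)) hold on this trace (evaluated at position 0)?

owned → ◇(dirty → valid) holds at every position 0..8, and those are all positions ever visited, so □(owned → ◇(dirty → valid)) holds.
Positions where owned holds: 0, 7.
Check ◇(dirty → valid) at each: 0→ok, 7→ok.

Satisfied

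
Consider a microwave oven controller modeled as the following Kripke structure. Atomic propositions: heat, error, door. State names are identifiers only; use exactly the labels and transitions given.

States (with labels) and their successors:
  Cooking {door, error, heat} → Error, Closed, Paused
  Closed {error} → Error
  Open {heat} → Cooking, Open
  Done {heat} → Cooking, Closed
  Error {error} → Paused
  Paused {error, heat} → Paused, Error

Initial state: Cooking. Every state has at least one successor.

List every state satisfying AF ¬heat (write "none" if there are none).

States satisfying ¬heat: {Closed, Error}.
States satisfying AF ¬heat: {Closed, Error}.

{Closed, Error}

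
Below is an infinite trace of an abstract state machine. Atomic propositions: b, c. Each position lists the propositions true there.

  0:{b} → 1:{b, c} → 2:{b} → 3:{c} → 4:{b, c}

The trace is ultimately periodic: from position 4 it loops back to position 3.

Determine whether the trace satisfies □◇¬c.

Does not hold

◇¬c must hold at every position from 0 onward. It fails at position 3, so □◇¬c is false.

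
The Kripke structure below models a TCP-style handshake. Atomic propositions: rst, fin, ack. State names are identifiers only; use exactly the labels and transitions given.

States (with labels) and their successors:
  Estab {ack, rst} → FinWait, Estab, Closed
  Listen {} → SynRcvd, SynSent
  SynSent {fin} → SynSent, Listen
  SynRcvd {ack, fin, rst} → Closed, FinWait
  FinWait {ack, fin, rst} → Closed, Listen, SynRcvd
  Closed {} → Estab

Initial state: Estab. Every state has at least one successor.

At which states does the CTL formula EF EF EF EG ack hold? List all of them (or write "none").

States satisfying EF EF EG ack: {Estab, Listen, SynSent, SynRcvd, FinWait, Closed}.
States satisfying EF EF EF EG ack: {Estab, Listen, SynSent, SynRcvd, FinWait, Closed}.

{Estab, Listen, SynSent, SynRcvd, FinWait, Closed}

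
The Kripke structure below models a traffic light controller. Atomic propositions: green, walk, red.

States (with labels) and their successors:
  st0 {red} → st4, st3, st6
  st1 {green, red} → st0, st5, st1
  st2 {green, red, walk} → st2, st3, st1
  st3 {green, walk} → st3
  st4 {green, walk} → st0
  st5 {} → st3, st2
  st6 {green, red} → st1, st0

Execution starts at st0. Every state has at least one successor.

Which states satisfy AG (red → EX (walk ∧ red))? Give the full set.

States satisfying red → EX (walk ∧ red): {st2, st3, st4, st5}.
States satisfying AG (red → EX (walk ∧ red)): {st3}.

{st3}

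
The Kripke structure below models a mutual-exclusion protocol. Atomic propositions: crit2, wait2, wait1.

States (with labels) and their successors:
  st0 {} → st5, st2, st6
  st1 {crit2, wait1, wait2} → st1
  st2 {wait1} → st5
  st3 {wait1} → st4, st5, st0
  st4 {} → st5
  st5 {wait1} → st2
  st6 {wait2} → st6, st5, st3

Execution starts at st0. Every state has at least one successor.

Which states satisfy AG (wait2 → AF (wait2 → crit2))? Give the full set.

States satisfying wait2 → AF (wait2 → crit2): {st0, st1, st2, st3, st4, st5}.
States satisfying AG (wait2 → AF (wait2 → crit2)): {st1, st2, st4, st5}.

{st1, st2, st4, st5}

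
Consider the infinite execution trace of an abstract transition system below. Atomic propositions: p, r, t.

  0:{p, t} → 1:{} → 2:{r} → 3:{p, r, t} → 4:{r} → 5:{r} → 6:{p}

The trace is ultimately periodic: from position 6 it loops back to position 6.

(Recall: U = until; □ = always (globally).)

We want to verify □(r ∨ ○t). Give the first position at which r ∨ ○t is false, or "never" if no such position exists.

0

At position 0 the labels are {p, t} and the next position 1 has {}, so r ∨ ○t is false there. This is the first violation.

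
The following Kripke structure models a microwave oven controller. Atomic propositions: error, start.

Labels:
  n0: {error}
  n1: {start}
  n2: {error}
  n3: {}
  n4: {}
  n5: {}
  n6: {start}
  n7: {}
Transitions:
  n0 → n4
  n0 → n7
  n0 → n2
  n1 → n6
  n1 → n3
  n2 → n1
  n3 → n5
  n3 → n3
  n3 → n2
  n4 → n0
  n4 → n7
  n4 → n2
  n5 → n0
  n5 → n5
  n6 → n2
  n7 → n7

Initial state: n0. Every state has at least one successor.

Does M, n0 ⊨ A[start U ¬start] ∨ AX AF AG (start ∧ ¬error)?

Satisfied

States satisfying start: {n1, n6}.
States satisfying ¬start: {n0, n2, n3, n4, n5, n7}.
States satisfying A[start U ¬start]: {n0, n1, n2, n3, n4, n5, n6, n7}.
States satisfying AF AG (start ∧ ¬error): ∅.
States satisfying AX AF AG (start ∧ ¬error): ∅.
States satisfying A[start U ¬start] ∨ AX AF AG (start ∧ ¬error): {n0, n1, n2, n3, n4, n5, n6, n7}.
n0 ∈ Sat(A[start U ¬start] ∨ AX AF AG (start ∧ ¬error)).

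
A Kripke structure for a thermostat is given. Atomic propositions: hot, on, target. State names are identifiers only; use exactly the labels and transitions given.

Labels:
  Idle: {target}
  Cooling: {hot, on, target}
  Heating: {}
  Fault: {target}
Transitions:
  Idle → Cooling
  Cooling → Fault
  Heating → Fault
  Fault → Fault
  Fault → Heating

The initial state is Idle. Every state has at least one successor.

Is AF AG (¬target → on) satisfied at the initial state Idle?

Violated

States satisfying AG (¬target → on): ∅.
States satisfying AF AG (¬target → on): ∅.
There is a path from Idle along which AG (¬target → on) never holds.
Idle ∉ Sat(AF AG (¬target → on)).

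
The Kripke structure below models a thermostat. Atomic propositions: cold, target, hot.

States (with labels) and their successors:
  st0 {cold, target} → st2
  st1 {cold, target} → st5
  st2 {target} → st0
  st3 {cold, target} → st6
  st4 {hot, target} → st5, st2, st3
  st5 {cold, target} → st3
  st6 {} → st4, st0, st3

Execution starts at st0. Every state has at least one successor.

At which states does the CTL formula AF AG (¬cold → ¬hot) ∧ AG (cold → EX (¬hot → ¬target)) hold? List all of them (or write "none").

none

States satisfying AG (¬cold → ¬hot): {st0, st2}.
States satisfying AF AG (¬cold → ¬hot): {st0, st2}.
States satisfying cold → EX (¬hot → ¬target): {st2, st3, st4, st6}.
States satisfying AG (cold → EX (¬hot → ¬target)): ∅.
States satisfying AF AG (¬cold → ¬hot) ∧ AG (cold → EX (¬hot → ¬target)): ∅.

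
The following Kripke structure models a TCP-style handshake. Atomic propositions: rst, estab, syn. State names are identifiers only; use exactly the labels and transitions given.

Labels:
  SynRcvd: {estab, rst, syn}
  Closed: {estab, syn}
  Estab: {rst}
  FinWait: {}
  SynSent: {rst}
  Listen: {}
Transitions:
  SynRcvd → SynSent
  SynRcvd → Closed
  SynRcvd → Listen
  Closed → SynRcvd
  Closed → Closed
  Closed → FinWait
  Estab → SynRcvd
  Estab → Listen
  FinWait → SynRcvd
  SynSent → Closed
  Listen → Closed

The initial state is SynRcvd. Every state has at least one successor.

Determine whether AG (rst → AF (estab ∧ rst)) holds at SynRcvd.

Violated

States satisfying rst → AF (estab ∧ rst): {SynRcvd, Closed, FinWait, Listen}.
States satisfying AG (rst → AF (estab ∧ rst)): ∅.
SynSent is reachable from SynRcvd and violates rst → AF (estab ∧ rst), so AG fails at SynRcvd.
SynRcvd ∉ Sat(AG (rst → AF (estab ∧ rst))).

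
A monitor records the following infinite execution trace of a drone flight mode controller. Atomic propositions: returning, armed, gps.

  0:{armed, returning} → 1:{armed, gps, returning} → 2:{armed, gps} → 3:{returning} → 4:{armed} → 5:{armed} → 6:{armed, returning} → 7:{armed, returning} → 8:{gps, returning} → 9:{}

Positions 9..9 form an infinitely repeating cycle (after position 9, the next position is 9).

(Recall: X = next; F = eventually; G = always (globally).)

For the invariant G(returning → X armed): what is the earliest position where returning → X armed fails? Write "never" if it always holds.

Check returning → X armed at each position in order: 0 ✓, 1 ✓, 2 ✓, 3 ✓, 4 ✓, 5 ✓, 6 ✓.
At position 7 the labels are {armed, returning} and the next position 8 has {gps, returning}, so returning → X armed is false there. This is the first violation.

7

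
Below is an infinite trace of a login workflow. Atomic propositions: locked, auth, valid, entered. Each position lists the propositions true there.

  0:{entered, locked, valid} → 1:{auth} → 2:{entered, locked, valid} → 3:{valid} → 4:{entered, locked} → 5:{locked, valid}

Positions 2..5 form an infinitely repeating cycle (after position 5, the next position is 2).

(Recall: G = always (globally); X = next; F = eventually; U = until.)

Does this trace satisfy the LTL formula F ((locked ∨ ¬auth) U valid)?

Holds

(locked ∨ ¬auth) U valid holds at position 0, which is reachable from 0, so F ((locked ∨ ¬auth) U valid) holds.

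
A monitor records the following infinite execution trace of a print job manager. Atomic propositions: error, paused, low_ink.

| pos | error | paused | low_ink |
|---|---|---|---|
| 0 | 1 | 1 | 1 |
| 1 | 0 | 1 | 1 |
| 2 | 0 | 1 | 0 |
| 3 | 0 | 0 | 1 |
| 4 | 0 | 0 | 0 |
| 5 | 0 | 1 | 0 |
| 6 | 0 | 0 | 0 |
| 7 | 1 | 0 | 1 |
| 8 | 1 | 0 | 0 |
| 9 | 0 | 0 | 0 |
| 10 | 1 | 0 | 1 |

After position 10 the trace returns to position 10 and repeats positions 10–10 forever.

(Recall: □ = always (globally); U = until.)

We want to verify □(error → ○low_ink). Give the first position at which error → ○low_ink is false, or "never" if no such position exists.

Check error → ○low_ink at each position in order: 0 ✓, 1 ✓, 2 ✓, 3 ✓, 4 ✓, 5 ✓, 6 ✓.
At position 7 the labels are {error, low_ink} and the next position 8 has {error}, so error → ○low_ink is false there. This is the first violation.

7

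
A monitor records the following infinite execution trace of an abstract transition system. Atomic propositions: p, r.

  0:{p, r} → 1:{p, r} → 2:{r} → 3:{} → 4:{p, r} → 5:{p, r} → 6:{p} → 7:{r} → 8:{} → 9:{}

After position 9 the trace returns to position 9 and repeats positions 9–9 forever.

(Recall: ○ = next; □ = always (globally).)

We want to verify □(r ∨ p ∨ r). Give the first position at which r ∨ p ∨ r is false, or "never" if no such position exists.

3

Check r ∨ p ∨ r at each position in order: 0 ✓, 1 ✓, 2 ✓.
At position 3 the labels are {}, so r ∨ p ∨ r is false there. This is the first violation.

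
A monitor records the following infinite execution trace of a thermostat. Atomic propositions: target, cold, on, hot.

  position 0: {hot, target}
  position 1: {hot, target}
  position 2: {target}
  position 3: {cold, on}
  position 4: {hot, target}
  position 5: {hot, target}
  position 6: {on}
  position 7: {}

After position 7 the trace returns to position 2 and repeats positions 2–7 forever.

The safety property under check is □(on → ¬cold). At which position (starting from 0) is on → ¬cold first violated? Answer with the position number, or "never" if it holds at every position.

3

Check on → ¬cold at each position in order: 0 ✓, 1 ✓, 2 ✓.
At position 3 the labels are {cold, on}, so on → ¬cold is false there. This is the first violation.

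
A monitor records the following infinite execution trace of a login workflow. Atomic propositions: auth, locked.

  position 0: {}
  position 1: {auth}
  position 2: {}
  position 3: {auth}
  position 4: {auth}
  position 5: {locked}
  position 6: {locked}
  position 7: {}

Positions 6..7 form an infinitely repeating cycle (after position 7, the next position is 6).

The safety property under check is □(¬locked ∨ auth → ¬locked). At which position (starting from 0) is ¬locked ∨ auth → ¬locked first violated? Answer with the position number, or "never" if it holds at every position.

¬locked ∨ auth → ¬locked holds at every position 0..7, and those are all the positions the trace ever visits, so the invariant □(¬locked ∨ auth → ¬locked) is never violated.

never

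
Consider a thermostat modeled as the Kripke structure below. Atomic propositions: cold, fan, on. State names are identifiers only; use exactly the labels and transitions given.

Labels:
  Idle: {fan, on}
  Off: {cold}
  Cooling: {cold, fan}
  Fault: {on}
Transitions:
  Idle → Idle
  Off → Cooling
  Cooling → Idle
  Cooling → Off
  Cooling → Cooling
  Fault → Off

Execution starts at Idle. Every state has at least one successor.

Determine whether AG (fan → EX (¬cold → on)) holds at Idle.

States satisfying fan → EX (¬cold → on): {Idle, Off, Cooling, Fault}.
States satisfying AG (fan → EX (¬cold → on)): {Idle, Off, Cooling, Fault}.
Every state reachable from Idle satisfies fan → EX (¬cold → on).
Idle ∈ Sat(AG (fan → EX (¬cold → on))).

Yes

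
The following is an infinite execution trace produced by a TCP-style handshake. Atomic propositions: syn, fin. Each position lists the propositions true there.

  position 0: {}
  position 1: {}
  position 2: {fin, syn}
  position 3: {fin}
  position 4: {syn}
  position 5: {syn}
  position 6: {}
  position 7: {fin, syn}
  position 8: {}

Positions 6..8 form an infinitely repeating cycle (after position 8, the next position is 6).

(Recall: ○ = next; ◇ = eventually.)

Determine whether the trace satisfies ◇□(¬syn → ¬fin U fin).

□(¬syn → ¬fin U fin) holds at position 0, which is reachable from 0, so ◇□(¬syn → ¬fin U fin) holds.

Holds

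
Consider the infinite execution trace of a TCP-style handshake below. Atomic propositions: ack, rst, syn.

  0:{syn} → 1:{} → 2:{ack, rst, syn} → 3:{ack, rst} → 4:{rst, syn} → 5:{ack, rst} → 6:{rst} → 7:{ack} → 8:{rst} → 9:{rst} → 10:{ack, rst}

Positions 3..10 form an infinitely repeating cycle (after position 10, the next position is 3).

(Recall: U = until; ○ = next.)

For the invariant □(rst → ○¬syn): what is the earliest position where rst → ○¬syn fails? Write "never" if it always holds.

3

Check rst → ○¬syn at each position in order: 0 ✓, 1 ✓, 2 ✓.
At position 3 the labels are {ack, rst} and the next position 4 has {rst, syn}, so rst → ○¬syn is false there. This is the first violation.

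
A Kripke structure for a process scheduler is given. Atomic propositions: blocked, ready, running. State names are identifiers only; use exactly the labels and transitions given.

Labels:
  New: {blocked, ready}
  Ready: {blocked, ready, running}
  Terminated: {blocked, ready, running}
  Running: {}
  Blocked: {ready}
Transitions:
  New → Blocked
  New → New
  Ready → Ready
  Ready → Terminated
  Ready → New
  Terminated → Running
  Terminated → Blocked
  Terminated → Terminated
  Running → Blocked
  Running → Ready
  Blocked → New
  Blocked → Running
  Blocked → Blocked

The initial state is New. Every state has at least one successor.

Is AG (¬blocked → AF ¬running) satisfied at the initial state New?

Yes

States satisfying ¬blocked → AF ¬running: {New, Ready, Terminated, Running, Blocked}.
States satisfying AG (¬blocked → AF ¬running): {New, Ready, Terminated, Running, Blocked}.
Every state reachable from New satisfies ¬blocked → AF ¬running.
New ∈ Sat(AG (¬blocked → AF ¬running)).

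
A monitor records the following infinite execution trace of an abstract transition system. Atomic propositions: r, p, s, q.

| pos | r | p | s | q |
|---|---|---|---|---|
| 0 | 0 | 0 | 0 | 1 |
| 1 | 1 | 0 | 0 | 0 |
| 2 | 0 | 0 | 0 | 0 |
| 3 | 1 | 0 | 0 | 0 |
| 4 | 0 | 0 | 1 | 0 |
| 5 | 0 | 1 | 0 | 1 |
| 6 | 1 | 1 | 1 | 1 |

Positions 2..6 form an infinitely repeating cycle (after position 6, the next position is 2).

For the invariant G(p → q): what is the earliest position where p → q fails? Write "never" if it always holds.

never

p → q holds at every position 0..6, and those are all the positions the trace ever visits, so the invariant G(p → q) is never violated.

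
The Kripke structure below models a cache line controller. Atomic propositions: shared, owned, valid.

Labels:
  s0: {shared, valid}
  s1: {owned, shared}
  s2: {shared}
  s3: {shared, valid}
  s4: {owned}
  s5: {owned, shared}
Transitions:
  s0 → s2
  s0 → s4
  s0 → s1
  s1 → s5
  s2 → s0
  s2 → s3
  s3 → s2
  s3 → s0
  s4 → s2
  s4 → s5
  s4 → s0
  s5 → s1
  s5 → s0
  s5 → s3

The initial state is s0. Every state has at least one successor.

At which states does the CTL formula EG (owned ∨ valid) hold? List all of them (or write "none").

{s0, s1, s3, s4, s5}

States satisfying owned ∨ valid: {s0, s1, s3, s4, s5}.
States satisfying EG (owned ∨ valid): {s0, s1, s3, s4, s5}.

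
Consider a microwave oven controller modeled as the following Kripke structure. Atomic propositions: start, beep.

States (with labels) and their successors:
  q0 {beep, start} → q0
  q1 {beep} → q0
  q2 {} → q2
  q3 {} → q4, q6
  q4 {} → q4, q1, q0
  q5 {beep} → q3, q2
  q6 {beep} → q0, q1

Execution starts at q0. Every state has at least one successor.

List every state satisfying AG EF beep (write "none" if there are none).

{q0, q1, q3, q4, q6}

States satisfying EF beep: {q0, q1, q3, q4, q5, q6}.
States satisfying AG EF beep: {q0, q1, q3, q4, q6}.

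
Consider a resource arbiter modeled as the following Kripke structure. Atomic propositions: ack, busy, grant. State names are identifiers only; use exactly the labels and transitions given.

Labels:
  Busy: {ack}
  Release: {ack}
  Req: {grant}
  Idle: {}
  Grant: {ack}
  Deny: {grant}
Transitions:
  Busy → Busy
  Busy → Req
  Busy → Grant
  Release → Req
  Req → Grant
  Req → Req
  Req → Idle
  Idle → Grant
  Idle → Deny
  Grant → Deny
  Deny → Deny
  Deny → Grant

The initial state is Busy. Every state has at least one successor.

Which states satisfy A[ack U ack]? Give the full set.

{Busy, Release, Grant}

States satisfying ack: {Busy, Release, Grant}.
States satisfying A[ack U ack]: {Busy, Release, Grant}.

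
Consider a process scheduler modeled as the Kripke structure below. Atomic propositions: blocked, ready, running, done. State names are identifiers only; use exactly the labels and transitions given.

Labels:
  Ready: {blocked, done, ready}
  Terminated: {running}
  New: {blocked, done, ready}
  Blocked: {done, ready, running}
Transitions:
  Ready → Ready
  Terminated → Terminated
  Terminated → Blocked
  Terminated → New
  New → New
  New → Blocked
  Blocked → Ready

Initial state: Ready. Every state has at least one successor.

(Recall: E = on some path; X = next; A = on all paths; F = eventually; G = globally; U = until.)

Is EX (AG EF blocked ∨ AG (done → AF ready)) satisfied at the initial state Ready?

States satisfying AG EF blocked ∨ AG (done → AF ready): {Ready, Terminated, New, Blocked}.
States satisfying EX (AG EF blocked ∨ AG (done → AF ready)): {Ready, Terminated, New, Blocked}.
Ready ∈ Sat(EX (AG EF blocked ∨ AG (done → AF ready))).

Holds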